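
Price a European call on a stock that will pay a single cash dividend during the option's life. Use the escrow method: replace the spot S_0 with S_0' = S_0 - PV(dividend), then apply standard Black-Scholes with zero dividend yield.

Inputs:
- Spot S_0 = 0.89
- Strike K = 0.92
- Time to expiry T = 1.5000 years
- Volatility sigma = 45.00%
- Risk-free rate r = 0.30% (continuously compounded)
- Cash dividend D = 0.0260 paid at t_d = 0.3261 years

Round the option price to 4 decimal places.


Answer: Price = 0.1684

Derivation:
PV(D) = D * exp(-r * t_d) = 0.0260 * 0.99902218 = 0.02597458
S_0' = S_0 - PV(D) = 0.8900 - 0.02597458 = 0.86402542
d1 = (ln(S_0'/K) + (r + sigma^2/2)*T) / (sigma*sqrt(T)) = 0.16983768
d2 = d1 - sigma*sqrt(T) = -0.38129751
exp(-rT) = 0.99551011
N(d1) = 0.56743110; N(d2) = 0.35149125
C = S_0' * N(d1) - K * exp(-rT) * N(d2) = 0.86402542 * 0.56743110 - 0.9200 * 0.99551011 * 0.35149125 = 0.1684


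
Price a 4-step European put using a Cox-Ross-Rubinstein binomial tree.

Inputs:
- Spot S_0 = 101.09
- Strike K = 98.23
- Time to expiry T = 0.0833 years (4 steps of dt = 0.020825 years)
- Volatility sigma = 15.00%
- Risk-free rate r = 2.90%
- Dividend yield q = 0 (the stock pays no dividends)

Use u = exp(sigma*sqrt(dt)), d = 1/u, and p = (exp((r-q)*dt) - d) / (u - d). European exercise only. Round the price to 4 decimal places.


dt = T/N = 0.020825
u = exp(sigma*sqrt(dt)) = 1.021882; d = 1/u = 0.978586
p = (exp((r-q)*dt) - d) / (u - d) = 0.508542
Discount per step: exp(-r*dt) = 0.999396
Stock lattice S(k, i) with i counting down-moves:
  k=0: S(0,0) = 101.0900
  k=1: S(1,0) = 103.3021; S(1,1) = 98.9253
  k=2: S(2,0) = 105.5626; S(2,1) = 101.0900; S(2,2) = 96.8069
  k=3: S(3,0) = 107.8725; S(3,1) = 103.3021; S(3,2) = 98.9253; S(3,3) = 94.7339
  k=4: S(4,0) = 110.2330; S(4,1) = 105.5626; S(4,2) = 101.0900; S(4,3) = 96.8069; S(4,4) = 92.7053
Terminal payoffs V(N, i) = max(K - S_T, 0):
  V(4,0) = 0.000000; V(4,1) = 0.000000; V(4,2) = 0.000000; V(4,3) = 1.423068; V(4,4) = 5.524668
Backward induction: V(k, i) = exp(-r*dt) * [p * V(k+1, i) + (1-p) * V(k+1, i+1)].
  V(3,0) = exp(-r*dt) * [p*0.000000 + (1-p)*0.000000] = 0.000000
  V(3,1) = exp(-r*dt) * [p*0.000000 + (1-p)*0.000000] = 0.000000
  V(3,2) = exp(-r*dt) * [p*0.000000 + (1-p)*1.423068] = 0.698957
  V(3,3) = exp(-r*dt) * [p*1.423068 + (1-p)*5.524668] = 3.436758
  V(2,0) = exp(-r*dt) * [p*0.000000 + (1-p)*0.000000] = 0.000000
  V(2,1) = exp(-r*dt) * [p*0.000000 + (1-p)*0.698957] = 0.343301
  V(2,2) = exp(-r*dt) * [p*0.698957 + (1-p)*3.436758] = 2.043238
  V(1,0) = exp(-r*dt) * [p*0.000000 + (1-p)*0.343301] = 0.168616
  V(1,1) = exp(-r*dt) * [p*0.343301 + (1-p)*2.043238] = 1.178037
  V(0,0) = exp(-r*dt) * [p*0.168616 + (1-p)*1.178037] = 0.664303

Answer: Price = V(0,0) = 0.6643


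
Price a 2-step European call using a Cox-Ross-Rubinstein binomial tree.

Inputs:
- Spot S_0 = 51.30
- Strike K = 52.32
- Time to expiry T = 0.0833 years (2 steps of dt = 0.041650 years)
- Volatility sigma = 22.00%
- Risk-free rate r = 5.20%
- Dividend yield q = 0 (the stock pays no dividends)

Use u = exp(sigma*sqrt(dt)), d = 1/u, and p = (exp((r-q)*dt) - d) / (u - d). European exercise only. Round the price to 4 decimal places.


Answer: Price = V(0,0) = 0.9953

Derivation:
dt = T/N = 0.041650
u = exp(sigma*sqrt(dt)) = 1.045922; d = 1/u = 0.956095
p = (exp((r-q)*dt) - d) / (u - d) = 0.512914
Discount per step: exp(-r*dt) = 0.997837
Stock lattice S(k, i) with i counting down-moves:
  k=0: S(0,0) = 51.3000
  k=1: S(1,0) = 53.6558; S(1,1) = 49.0477
  k=2: S(2,0) = 56.1197; S(2,1) = 51.3000; S(2,2) = 46.8942
Terminal payoffs V(N, i) = max(S_T - K, 0):
  V(2,0) = 3.799728; V(2,1) = 0.000000; V(2,2) = 0.000000
Backward induction: V(k, i) = exp(-r*dt) * [p * V(k+1, i) + (1-p) * V(k+1, i+1)].
  V(1,0) = exp(-r*dt) * [p*3.799728 + (1-p)*0.000000] = 1.944718
  V(1,1) = exp(-r*dt) * [p*0.000000 + (1-p)*0.000000] = 0.000000
  V(0,0) = exp(-r*dt) * [p*1.944718 + (1-p)*0.000000] = 0.995316


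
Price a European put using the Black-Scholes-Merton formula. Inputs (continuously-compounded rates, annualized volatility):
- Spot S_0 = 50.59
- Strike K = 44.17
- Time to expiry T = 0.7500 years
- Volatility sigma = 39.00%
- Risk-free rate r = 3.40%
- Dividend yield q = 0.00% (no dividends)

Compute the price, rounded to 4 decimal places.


d1 = (ln(S/K) + (r - q + 0.5*sigma^2) * T) / (sigma * sqrt(T)) = 0.64617517
d2 = d1 - sigma * sqrt(T) = 0.30842526
exp(-rT) = 0.97482238; exp(-qT) = 1.00000000
P = K * exp(-rT) * N(-d2) - S_0 * exp(-qT) * N(-d1)
N(-d1) = 0.25908296; N(-d2) = 0.37887938
P = 44.1700 * 0.97482238 * 0.37887938 - 50.5900 * 1.00000000 * 0.25908296 = 3.2067

Answer: Price = 3.2067


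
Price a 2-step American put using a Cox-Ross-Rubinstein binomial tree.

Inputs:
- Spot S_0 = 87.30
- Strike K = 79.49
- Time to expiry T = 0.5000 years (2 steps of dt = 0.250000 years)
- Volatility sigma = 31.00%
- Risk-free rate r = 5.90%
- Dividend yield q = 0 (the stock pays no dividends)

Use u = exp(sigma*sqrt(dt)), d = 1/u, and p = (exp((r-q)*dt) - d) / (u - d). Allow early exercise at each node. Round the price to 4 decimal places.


Answer: Price = V(0,0) = 3.6178

Derivation:
dt = T/N = 0.250000
u = exp(sigma*sqrt(dt)) = 1.167658; d = 1/u = 0.856415
p = (exp((r-q)*dt) - d) / (u - d) = 0.509069
Discount per step: exp(-r*dt) = 0.985358
Stock lattice S(k, i) with i counting down-moves:
  k=0: S(0,0) = 87.3000
  k=1: S(1,0) = 101.9365; S(1,1) = 74.7650
  k=2: S(2,0) = 119.0270; S(2,1) = 87.3000; S(2,2) = 64.0299
Terminal payoffs V(N, i) = max(K - S_T, 0):
  V(2,0) = 0.000000; V(2,1) = 0.000000; V(2,2) = 15.460081
Backward induction: V(k, i) = exp(-r*dt) * [p * V(k+1, i) + (1-p) * V(k+1, i+1)]; then take max(V_cont, immediate exercise) for American.
  V(1,0) = exp(-r*dt) * [p*0.000000 + (1-p)*0.000000] = 0.000000; exercise = 0.000000; V(1,0) = max -> 0.000000
  V(1,1) = exp(-r*dt) * [p*0.000000 + (1-p)*15.460081] = 7.478700; exercise = 4.724955; V(1,1) = max -> 7.478700
  V(0,0) = exp(-r*dt) * [p*0.000000 + (1-p)*7.478700] = 3.617766; exercise = 0.000000; V(0,0) = max -> 3.617766


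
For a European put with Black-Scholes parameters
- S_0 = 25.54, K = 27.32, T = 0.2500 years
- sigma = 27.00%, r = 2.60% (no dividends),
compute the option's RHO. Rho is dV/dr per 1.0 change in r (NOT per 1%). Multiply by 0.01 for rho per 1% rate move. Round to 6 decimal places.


Answer: Rho = -4.735874

Derivation:
d1 = -0.3834124748; d2 = -0.5184124748
phi(d1) = 0.3706707428; exp(-qT) = 1.0000000000; exp(-rT) = 0.9935210793
N(-d2) = 0.6979147436
Rho = -K*T*exp(-rT)*N(-d2) = -27.3200 * 0.2500 * 0.9935210793 * 0.6979147436 = -4.735874


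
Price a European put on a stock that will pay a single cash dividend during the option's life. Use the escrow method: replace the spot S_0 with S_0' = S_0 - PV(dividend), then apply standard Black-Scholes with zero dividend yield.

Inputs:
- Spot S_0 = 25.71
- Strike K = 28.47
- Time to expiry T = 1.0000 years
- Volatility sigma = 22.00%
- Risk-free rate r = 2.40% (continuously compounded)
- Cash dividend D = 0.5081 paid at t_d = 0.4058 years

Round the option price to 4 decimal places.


PV(D) = D * exp(-r * t_d) = 0.5081 * 0.99030807 = 0.50317553
S_0' = S_0 - PV(D) = 25.7100 - 0.50317553 = 25.20682447
d1 = (ln(S_0'/K) + (r + sigma^2/2)*T) / (sigma*sqrt(T)) = -0.33425514
d2 = d1 - sigma*sqrt(T) = -0.55425514
exp(-rT) = 0.97628571
N(-d1) = 0.63090648; N(-d2) = 0.71029788
P = K * exp(-rT) * N(-d2) - S_0' * N(-d1) = 28.4700 * 0.97628571 * 0.71029788 - 25.20682447 * 0.63090648 = 3.8395

Answer: Price = 3.8395


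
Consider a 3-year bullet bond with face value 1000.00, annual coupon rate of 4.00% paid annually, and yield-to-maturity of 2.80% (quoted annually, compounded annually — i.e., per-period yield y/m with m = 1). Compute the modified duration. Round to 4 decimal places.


Answer: Modified duration = 2.8095

Derivation:
Coupon per period c = face * coupon_rate / m = 40.000000
Periods per year m = 1; per-period yield y/m = 0.028000
Number of cashflows N = 3
Cashflows (t years, CF_t, discount factor 1/(1+y/m)^(m*t), PV):
  t = 1.0000: CF_t = 40.000000, DF = 0.972763, PV = 38.910506
  t = 2.0000: CF_t = 40.000000, DF = 0.946267, PV = 37.850687
  t = 3.0000: CF_t = 1040.000000, DF = 0.920493, PV = 957.313086
Price P = sum_t PV_t = 1034.074278
First compute Macaulay numerator sum_t t * PV_t:
  t * PV_t at t = 1.0000: 38.910506
  t * PV_t at t = 2.0000: 75.701373
  t * PV_t at t = 3.0000: 2871.939257
Macaulay duration D = 2986.551136 / 1034.074278 = 2.888140
Modified duration = D / (1 + y/m) = 2.888140 / (1 + 0.028000) = 2.809475


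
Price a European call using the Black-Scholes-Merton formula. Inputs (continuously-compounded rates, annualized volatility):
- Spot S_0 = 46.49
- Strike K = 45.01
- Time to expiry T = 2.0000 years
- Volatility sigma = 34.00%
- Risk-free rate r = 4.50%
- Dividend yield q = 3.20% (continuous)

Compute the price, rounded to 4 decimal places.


Answer: Price = 9.3443

Derivation:
d1 = (ln(S/K) + (r - q + 0.5*sigma^2) * T) / (sigma * sqrt(T)) = 0.36177361
d2 = d1 - sigma * sqrt(T) = -0.11905900
exp(-rT) = 0.91393119; exp(-qT) = 0.93800500
C = S_0 * exp(-qT) * N(d1) - K * exp(-rT) * N(d2)
N(d1) = 0.64123939; N(d2) = 0.45261431
C = 46.4900 * 0.93800500 * 0.64123939 - 45.0100 * 0.91393119 * 0.45261431 = 9.3443


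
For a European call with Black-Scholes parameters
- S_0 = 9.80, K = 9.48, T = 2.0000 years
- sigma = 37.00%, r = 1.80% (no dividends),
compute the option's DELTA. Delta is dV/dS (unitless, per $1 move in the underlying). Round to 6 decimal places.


Answer: Delta = 0.653163

Derivation:
d1 = 0.3938738986; d2 = -0.1293851195
phi(d1) = 0.3691667437; exp(-qT) = 1.0000000000; exp(-rT) = 0.9646402935
N(d1) = 0.6531629291
Delta = exp(-qT) * N(d1) = 1.0000000000 * 0.6531629291 = 0.653163


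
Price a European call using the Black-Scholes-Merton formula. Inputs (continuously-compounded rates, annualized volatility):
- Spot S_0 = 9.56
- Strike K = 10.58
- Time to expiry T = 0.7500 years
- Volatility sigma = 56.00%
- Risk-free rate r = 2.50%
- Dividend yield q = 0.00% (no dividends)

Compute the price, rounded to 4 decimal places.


d1 = (ln(S/K) + (r - q + 0.5*sigma^2) * T) / (sigma * sqrt(T)) = 0.07211167
d2 = d1 - sigma * sqrt(T) = -0.41286256
exp(-rT) = 0.98142469; exp(-qT) = 1.00000000
C = S_0 * exp(-qT) * N(d1) - K * exp(-rT) * N(d2)
N(d1) = 0.52874348; N(d2) = 0.33985366
C = 9.5600 * 1.00000000 * 0.52874348 - 10.5800 * 0.98142469 * 0.33985366 = 1.5259

Answer: Price = 1.5259


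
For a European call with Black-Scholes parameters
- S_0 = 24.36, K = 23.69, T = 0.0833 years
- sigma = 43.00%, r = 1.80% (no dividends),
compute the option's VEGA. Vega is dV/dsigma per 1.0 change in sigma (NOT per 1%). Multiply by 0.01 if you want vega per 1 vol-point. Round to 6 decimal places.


Answer: Vega = 2.682348

Derivation:
d1 = 0.2988579543; d2 = 0.1747524750
phi(d1) = 0.3815182577; exp(-qT) = 1.0000000000; exp(-rT) = 0.9985017235
Vega = S * exp(-qT) * phi(d1) * sqrt(T) = 24.3600 * 1.0000000000 * 0.3815182577 * 0.2886173938 = 2.682348


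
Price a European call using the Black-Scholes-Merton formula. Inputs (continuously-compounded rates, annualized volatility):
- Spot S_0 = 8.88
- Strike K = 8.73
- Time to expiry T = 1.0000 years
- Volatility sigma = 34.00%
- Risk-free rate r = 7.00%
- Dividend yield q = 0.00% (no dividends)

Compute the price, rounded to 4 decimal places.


Answer: Price = 1.5559

Derivation:
d1 = (ln(S/K) + (r - q + 0.5*sigma^2) * T) / (sigma * sqrt(T)) = 0.42598879
d2 = d1 - sigma * sqrt(T) = 0.08598879
exp(-rT) = 0.93239382; exp(-qT) = 1.00000000
C = S_0 * exp(-qT) * N(d1) - K * exp(-rT) * N(d2)
N(d1) = 0.66494199; N(d2) = 0.53426233
C = 8.8800 * 1.00000000 * 0.66494199 - 8.7300 * 0.93239382 * 0.53426233 = 1.5559


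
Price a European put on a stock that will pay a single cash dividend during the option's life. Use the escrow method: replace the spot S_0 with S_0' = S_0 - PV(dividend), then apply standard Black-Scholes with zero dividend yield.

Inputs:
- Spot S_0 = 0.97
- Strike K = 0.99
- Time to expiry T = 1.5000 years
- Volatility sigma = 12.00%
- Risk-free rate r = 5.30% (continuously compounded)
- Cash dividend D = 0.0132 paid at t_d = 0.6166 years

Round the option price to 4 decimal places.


PV(D) = D * exp(-r * t_d) = 0.0132 * 0.96784842 = 0.01277560
S_0' = S_0 - PV(D) = 0.9700 - 0.01277560 = 0.95722440
d1 = (ln(S_0'/K) + (r + sigma^2/2)*T) / (sigma*sqrt(T)) = 0.38533811
d2 = d1 - sigma*sqrt(T) = 0.23836872
exp(-rT) = 0.92357802
N(-d1) = 0.34999347; N(-d2) = 0.40579756
P = K * exp(-rT) * N(-d2) - S_0' * N(-d1) = 0.9900 * 0.92357802 * 0.40579756 - 0.95722440 * 0.34999347 = 0.0360

Answer: Price = 0.0360


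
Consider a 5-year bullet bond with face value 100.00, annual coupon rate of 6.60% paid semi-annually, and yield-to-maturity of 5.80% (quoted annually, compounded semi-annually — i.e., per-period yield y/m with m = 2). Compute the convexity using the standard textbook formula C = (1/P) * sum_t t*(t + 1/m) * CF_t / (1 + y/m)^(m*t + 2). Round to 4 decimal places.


Answer: Convexity = 21.5278

Derivation:
Coupon per period c = face * coupon_rate / m = 3.300000
Periods per year m = 2; per-period yield y/m = 0.029000
Number of cashflows N = 10
Cashflows (t years, CF_t, discount factor 1/(1+y/m)^(m*t), PV):
  t = 0.5000: CF_t = 3.300000, DF = 0.971817, PV = 3.206997
  t = 1.0000: CF_t = 3.300000, DF = 0.944429, PV = 3.116615
  t = 1.5000: CF_t = 3.300000, DF = 0.917812, PV = 3.028781
  t = 2.0000: CF_t = 3.300000, DF = 0.891946, PV = 2.943421
  t = 2.5000: CF_t = 3.300000, DF = 0.866808, PV = 2.860468
  t = 3.0000: CF_t = 3.300000, DF = 0.842379, PV = 2.779852
  t = 3.5000: CF_t = 3.300000, DF = 0.818639, PV = 2.701508
  t = 4.0000: CF_t = 3.300000, DF = 0.795567, PV = 2.625373
  t = 4.5000: CF_t = 3.300000, DF = 0.773146, PV = 2.551382
  t = 5.0000: CF_t = 103.300000, DF = 0.751357, PV = 77.615163
Price P = sum_t PV_t = 103.429561
Convexity numerator sum_t t*(t + 1/m) * CF_t / (1+y/m)^(m*t + 2):
  t = 0.5000: term = 1.514390
  t = 1.0000: term = 4.415132
  t = 1.5000: term = 8.581403
  t = 2.0000: term = 13.899261
  t = 2.5000: term = 20.261313
  t = 3.0000: term = 27.566412
  t = 3.5000: term = 35.719355
  t = 4.0000: term = 44.630597
  t = 4.5000: term = 54.215983
  t = 5.0000: term = 2015.805001
Convexity = (1/P) * sum = 2226.608846 / 103.429561 = 21.527780


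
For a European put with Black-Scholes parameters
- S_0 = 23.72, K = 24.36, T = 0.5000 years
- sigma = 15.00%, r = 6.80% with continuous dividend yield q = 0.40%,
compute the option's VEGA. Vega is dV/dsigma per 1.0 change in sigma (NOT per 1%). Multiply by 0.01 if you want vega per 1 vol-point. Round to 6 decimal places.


Answer: Vega = 6.642096

Derivation:
d1 = 0.1037196605; d2 = -0.0023463567
phi(d1) = 0.3968021770; exp(-qT) = 0.9980019987; exp(-rT) = 0.9665715046
Vega = S * exp(-qT) * phi(d1) * sqrt(T) = 23.7200 * 0.9980019987 * 0.3968021770 * 0.7071067812 = 6.642096


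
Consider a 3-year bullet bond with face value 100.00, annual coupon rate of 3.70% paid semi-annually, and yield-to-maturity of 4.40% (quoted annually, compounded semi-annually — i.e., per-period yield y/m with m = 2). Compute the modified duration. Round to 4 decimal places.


Answer: Modified duration = 2.8038

Derivation:
Coupon per period c = face * coupon_rate / m = 1.850000
Periods per year m = 2; per-period yield y/m = 0.022000
Number of cashflows N = 6
Cashflows (t years, CF_t, discount factor 1/(1+y/m)^(m*t), PV):
  t = 0.5000: CF_t = 1.850000, DF = 0.978474, PV = 1.810176
  t = 1.0000: CF_t = 1.850000, DF = 0.957411, PV = 1.771210
  t = 1.5000: CF_t = 1.850000, DF = 0.936801, PV = 1.733082
  t = 2.0000: CF_t = 1.850000, DF = 0.916635, PV = 1.695775
  t = 2.5000: CF_t = 1.850000, DF = 0.896903, PV = 1.659271
  t = 3.0000: CF_t = 101.850000, DF = 0.877596, PV = 89.383151
Price P = sum_t PV_t = 98.052663
First compute Macaulay numerator sum_t t * PV_t:
  t * PV_t at t = 0.5000: 0.905088
  t * PV_t at t = 1.0000: 1.771210
  t * PV_t at t = 1.5000: 2.599623
  t * PV_t at t = 2.0000: 3.391549
  t * PV_t at t = 2.5000: 4.148177
  t * PV_t at t = 3.0000: 268.149452
Macaulay duration D = 280.965098 / 98.052663 = 2.865451
Modified duration = D / (1 + y/m) = 2.865451 / (1 + 0.022000) = 2.803768


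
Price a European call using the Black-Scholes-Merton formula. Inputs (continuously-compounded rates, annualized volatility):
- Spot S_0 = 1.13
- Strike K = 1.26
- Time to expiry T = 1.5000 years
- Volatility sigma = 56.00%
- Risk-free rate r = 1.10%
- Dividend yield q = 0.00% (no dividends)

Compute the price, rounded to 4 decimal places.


d1 = (ln(S/K) + (r - q + 0.5*sigma^2) * T) / (sigma * sqrt(T)) = 0.20821525
d2 = d1 - sigma * sqrt(T) = -0.47764188
exp(-rT) = 0.98363538; exp(-qT) = 1.00000000
C = S_0 * exp(-qT) * N(d1) - K * exp(-rT) * N(d2)
N(d1) = 0.58246955; N(d2) = 0.31645256
C = 1.1300 * 1.00000000 * 0.58246955 - 1.2600 * 0.98363538 * 0.31645256 = 0.2660

Answer: Price = 0.2660


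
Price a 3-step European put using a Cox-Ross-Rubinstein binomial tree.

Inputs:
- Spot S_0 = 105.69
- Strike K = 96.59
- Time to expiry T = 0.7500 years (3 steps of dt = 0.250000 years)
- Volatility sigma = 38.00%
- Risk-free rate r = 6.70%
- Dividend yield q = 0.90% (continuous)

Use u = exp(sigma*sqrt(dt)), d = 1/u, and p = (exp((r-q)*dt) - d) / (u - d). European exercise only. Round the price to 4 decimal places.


Answer: Price = V(0,0) = 7.9574

Derivation:
dt = T/N = 0.250000
u = exp(sigma*sqrt(dt)) = 1.209250; d = 1/u = 0.826959
p = (exp((r-q)*dt) - d) / (u - d) = 0.490848
Discount per step: exp(-r*dt) = 0.983390
Stock lattice S(k, i) with i counting down-moves:
  k=0: S(0,0) = 105.6900
  k=1: S(1,0) = 127.8056; S(1,1) = 87.4013
  k=2: S(2,0) = 154.5489; S(2,1) = 105.6900; S(2,2) = 72.2773
  k=3: S(3,0) = 186.8881; S(3,1) = 127.8056; S(3,2) = 87.4013; S(3,3) = 59.7704
Terminal payoffs V(N, i) = max(K - S_T, 0):
  V(3,0) = 0.000000; V(3,1) = 0.000000; V(3,2) = 9.188689; V(3,3) = 36.819616
Backward induction: V(k, i) = exp(-r*dt) * [p * V(k+1, i) + (1-p) * V(k+1, i+1)].
  V(2,0) = exp(-r*dt) * [p*0.000000 + (1-p)*0.000000] = 0.000000
  V(2,1) = exp(-r*dt) * [p*0.000000 + (1-p)*9.188689] = 4.600728
  V(2,2) = exp(-r*dt) * [p*9.188689 + (1-p)*36.819616] = 22.870721
  V(1,0) = exp(-r*dt) * [p*0.000000 + (1-p)*4.600728] = 2.303561
  V(1,1) = exp(-r*dt) * [p*4.600728 + (1-p)*22.870721] = 13.671997
  V(0,0) = exp(-r*dt) * [p*2.303561 + (1-p)*13.671997] = 7.957414


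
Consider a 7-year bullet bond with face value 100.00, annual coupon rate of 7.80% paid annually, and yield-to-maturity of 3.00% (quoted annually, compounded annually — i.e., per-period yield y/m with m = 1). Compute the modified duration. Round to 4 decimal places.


Coupon per period c = face * coupon_rate / m = 7.800000
Periods per year m = 1; per-period yield y/m = 0.030000
Number of cashflows N = 7
Cashflows (t years, CF_t, discount factor 1/(1+y/m)^(m*t), PV):
  t = 1.0000: CF_t = 7.800000, DF = 0.970874, PV = 7.572816
  t = 2.0000: CF_t = 7.800000, DF = 0.942596, PV = 7.352248
  t = 3.0000: CF_t = 7.800000, DF = 0.915142, PV = 7.138105
  t = 4.0000: CF_t = 7.800000, DF = 0.888487, PV = 6.930199
  t = 5.0000: CF_t = 7.800000, DF = 0.862609, PV = 6.728349
  t = 6.0000: CF_t = 7.800000, DF = 0.837484, PV = 6.532377
  t = 7.0000: CF_t = 107.800000, DF = 0.813092, PV = 87.651265
Price P = sum_t PV_t = 129.905358
First compute Macaulay numerator sum_t t * PV_t:
  t * PV_t at t = 1.0000: 7.572816
  t * PV_t at t = 2.0000: 14.704496
  t * PV_t at t = 3.0000: 21.414315
  t * PV_t at t = 4.0000: 27.720796
  t * PV_t at t = 5.0000: 33.641743
  t * PV_t at t = 6.0000: 39.194263
  t * PV_t at t = 7.0000: 613.558854
Macaulay duration D = 757.807283 / 129.905358 = 5.833534
Modified duration = D / (1 + y/m) = 5.833534 / (1 + 0.030000) = 5.663625

Answer: Modified duration = 5.6636


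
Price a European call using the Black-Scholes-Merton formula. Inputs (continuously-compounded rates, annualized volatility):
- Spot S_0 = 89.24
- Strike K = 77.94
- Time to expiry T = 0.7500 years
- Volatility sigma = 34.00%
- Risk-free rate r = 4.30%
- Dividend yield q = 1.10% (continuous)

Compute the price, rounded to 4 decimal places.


d1 = (ln(S/K) + (r - q + 0.5*sigma^2) * T) / (sigma * sqrt(T)) = 0.68854138
d2 = d1 - sigma * sqrt(T) = 0.39409274
exp(-rT) = 0.96826449; exp(-qT) = 0.99178394
C = S_0 * exp(-qT) * N(d1) - K * exp(-rT) * N(d2)
N(d1) = 0.75444404; N(d2) = 0.65324371
C = 89.2400 * 0.99178394 * 0.75444404 - 77.9400 * 0.96826449 * 0.65324371 = 17.4754

Answer: Price = 17.4754


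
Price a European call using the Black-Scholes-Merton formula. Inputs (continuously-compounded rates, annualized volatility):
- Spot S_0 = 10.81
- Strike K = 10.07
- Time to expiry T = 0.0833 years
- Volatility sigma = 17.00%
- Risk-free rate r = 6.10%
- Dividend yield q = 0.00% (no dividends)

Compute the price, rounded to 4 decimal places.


d1 = (ln(S/K) + (r - q + 0.5*sigma^2) * T) / (sigma * sqrt(T)) = 1.57334103
d2 = d1 - sigma * sqrt(T) = 1.52427607
exp(-rT) = 0.99493159; exp(-qT) = 1.00000000
C = S_0 * exp(-qT) * N(d1) - K * exp(-rT) * N(d2)
N(d1) = 0.94218006; N(d2) = 0.93628012
C = 10.8100 * 1.00000000 * 0.94218006 - 10.0700 * 0.99493159 * 0.93628012 = 0.8044

Answer: Price = 0.8044


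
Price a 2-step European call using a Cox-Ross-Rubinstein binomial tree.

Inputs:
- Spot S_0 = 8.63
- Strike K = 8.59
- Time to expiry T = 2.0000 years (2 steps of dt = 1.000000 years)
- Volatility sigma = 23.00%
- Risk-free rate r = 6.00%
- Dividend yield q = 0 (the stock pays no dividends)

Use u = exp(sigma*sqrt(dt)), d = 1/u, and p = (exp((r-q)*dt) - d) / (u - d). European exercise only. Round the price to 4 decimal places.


Answer: Price = V(0,0) = 1.5123

Derivation:
dt = T/N = 1.000000
u = exp(sigma*sqrt(dt)) = 1.258600; d = 1/u = 0.794534
p = (exp((r-q)*dt) - d) / (u - d) = 0.576001
Discount per step: exp(-r*dt) = 0.941765
Stock lattice S(k, i) with i counting down-moves:
  k=0: S(0,0) = 8.6300
  k=1: S(1,0) = 10.8617; S(1,1) = 6.8568
  k=2: S(2,0) = 13.6706; S(2,1) = 8.6300; S(2,2) = 5.4480
Terminal payoffs V(N, i) = max(S_T - K, 0):
  V(2,0) = 5.080558; V(2,1) = 0.040000; V(2,2) = 0.000000
Backward induction: V(k, i) = exp(-r*dt) * [p * V(k+1, i) + (1-p) * V(k+1, i+1)].
  V(1,0) = exp(-r*dt) * [p*5.080558 + (1-p)*0.040000] = 2.771961
  V(1,1) = exp(-r*dt) * [p*0.040000 + (1-p)*0.000000] = 0.021698
  V(0,0) = exp(-r*dt) * [p*2.771961 + (1-p)*0.021698] = 1.512336


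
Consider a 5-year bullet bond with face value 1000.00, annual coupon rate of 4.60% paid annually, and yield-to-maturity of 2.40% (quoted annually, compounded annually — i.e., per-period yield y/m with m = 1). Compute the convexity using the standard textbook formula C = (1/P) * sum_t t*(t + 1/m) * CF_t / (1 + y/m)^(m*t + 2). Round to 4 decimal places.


Coupon per period c = face * coupon_rate / m = 46.000000
Periods per year m = 1; per-period yield y/m = 0.024000
Number of cashflows N = 5
Cashflows (t years, CF_t, discount factor 1/(1+y/m)^(m*t), PV):
  t = 1.0000: CF_t = 46.000000, DF = 0.976562, PV = 44.921875
  t = 2.0000: CF_t = 46.000000, DF = 0.953674, PV = 43.869019
  t = 3.0000: CF_t = 46.000000, DF = 0.931323, PV = 42.840838
  t = 4.0000: CF_t = 46.000000, DF = 0.909495, PV = 41.836756
  t = 5.0000: CF_t = 1046.000000, DF = 0.888178, PV = 929.034627
Price P = sum_t PV_t = 1102.503115
Convexity numerator sum_t t*(t + 1/m) * CF_t / (1+y/m)^(m*t + 2):
  t = 1.0000: term = 85.681677
  t = 2.0000: term = 251.020538
  t = 3.0000: term = 490.274488
  t = 4.0000: term = 797.972799
  t = 5.0000: term = 26579.893885
Convexity = (1/P) * sum = 28204.843386 / 1102.503115 = 25.582552

Answer: Convexity = 25.5826


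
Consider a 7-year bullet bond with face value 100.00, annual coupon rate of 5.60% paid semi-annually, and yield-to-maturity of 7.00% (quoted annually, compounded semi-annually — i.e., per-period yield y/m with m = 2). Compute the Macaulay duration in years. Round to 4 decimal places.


Answer: Macaulay duration = 5.8318 years

Derivation:
Coupon per period c = face * coupon_rate / m = 2.800000
Periods per year m = 2; per-period yield y/m = 0.035000
Number of cashflows N = 14
Cashflows (t years, CF_t, discount factor 1/(1+y/m)^(m*t), PV):
  t = 0.5000: CF_t = 2.800000, DF = 0.966184, PV = 2.705314
  t = 1.0000: CF_t = 2.800000, DF = 0.933511, PV = 2.613830
  t = 1.5000: CF_t = 2.800000, DF = 0.901943, PV = 2.525440
  t = 2.0000: CF_t = 2.800000, DF = 0.871442, PV = 2.440038
  t = 2.5000: CF_t = 2.800000, DF = 0.841973, PV = 2.357525
  t = 3.0000: CF_t = 2.800000, DF = 0.813501, PV = 2.277802
  t = 3.5000: CF_t = 2.800000, DF = 0.785991, PV = 2.200775
  t = 4.0000: CF_t = 2.800000, DF = 0.759412, PV = 2.126352
  t = 4.5000: CF_t = 2.800000, DF = 0.733731, PV = 2.054447
  t = 5.0000: CF_t = 2.800000, DF = 0.708919, PV = 1.984973
  t = 5.5000: CF_t = 2.800000, DF = 0.684946, PV = 1.917848
  t = 6.0000: CF_t = 2.800000, DF = 0.661783, PV = 1.852993
  t = 6.5000: CF_t = 2.800000, DF = 0.639404, PV = 1.790332
  t = 7.0000: CF_t = 102.800000, DF = 0.617782, PV = 63.507968
Price P = sum_t PV_t = 92.355636
Macaulay numerator sum_t t * PV_t:
  t * PV_t at t = 0.5000: 1.352657
  t * PV_t at t = 1.0000: 2.613830
  t * PV_t at t = 1.5000: 3.788159
  t * PV_t at t = 2.0000: 4.880076
  t * PV_t at t = 2.5000: 5.893812
  t * PV_t at t = 3.0000: 6.833405
  t * PV_t at t = 3.5000: 7.702711
  t * PV_t at t = 4.0000: 8.505409
  t * PV_t at t = 4.5000: 9.245010
  t * PV_t at t = 5.0000: 9.924863
  t * PV_t at t = 5.5000: 10.548164
  t * PV_t at t = 6.0000: 11.117959
  t * PV_t at t = 6.5000: 11.637156
  t * PV_t at t = 7.0000: 444.555776
Macaulay duration D = (sum_t t * PV_t) / P = 538.598990 / 92.355636 = 5.831793


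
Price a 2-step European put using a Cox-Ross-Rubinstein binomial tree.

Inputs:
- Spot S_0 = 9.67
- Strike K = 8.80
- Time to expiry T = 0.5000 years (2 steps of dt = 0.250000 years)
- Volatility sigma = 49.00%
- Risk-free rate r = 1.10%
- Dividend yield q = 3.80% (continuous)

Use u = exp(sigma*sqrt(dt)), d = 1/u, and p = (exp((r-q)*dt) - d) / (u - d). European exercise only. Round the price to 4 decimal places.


Answer: Price = V(0,0) = 0.9441

Derivation:
dt = T/N = 0.250000
u = exp(sigma*sqrt(dt)) = 1.277621; d = 1/u = 0.782705
p = (exp((r-q)*dt) - d) / (u - d) = 0.425462
Discount per step: exp(-r*dt) = 0.997254
Stock lattice S(k, i) with i counting down-moves:
  k=0: S(0,0) = 9.6700
  k=1: S(1,0) = 12.3546; S(1,1) = 7.5688
  k=2: S(2,0) = 15.7845; S(2,1) = 9.6700; S(2,2) = 5.9241
Terminal payoffs V(N, i) = max(K - S_T, 0):
  V(2,0) = 0.000000; V(2,1) = 0.000000; V(2,2) = 2.875903
Backward induction: V(k, i) = exp(-r*dt) * [p * V(k+1, i) + (1-p) * V(k+1, i+1)].
  V(1,0) = exp(-r*dt) * [p*0.000000 + (1-p)*0.000000] = 0.000000
  V(1,1) = exp(-r*dt) * [p*0.000000 + (1-p)*2.875903] = 1.647778
  V(0,0) = exp(-r*dt) * [p*0.000000 + (1-p)*1.647778] = 0.944112


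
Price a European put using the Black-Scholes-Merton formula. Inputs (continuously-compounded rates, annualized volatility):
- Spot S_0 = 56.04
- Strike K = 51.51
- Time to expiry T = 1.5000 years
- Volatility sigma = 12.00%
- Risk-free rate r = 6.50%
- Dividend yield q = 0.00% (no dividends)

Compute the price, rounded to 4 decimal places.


d1 = (ln(S/K) + (r - q + 0.5*sigma^2) * T) / (sigma * sqrt(T)) = 1.31040732
d2 = d1 - sigma * sqrt(T) = 1.16343794
exp(-rT) = 0.90710234; exp(-qT) = 1.00000000
P = K * exp(-rT) * N(-d2) - S_0 * exp(-qT) * N(-d1)
N(-d1) = 0.09502904; N(-d2) = 0.12232593
P = 51.5100 * 0.90710234 * 0.12232593 - 56.0400 * 1.00000000 * 0.09502904 = 0.3902

Answer: Price = 0.3902


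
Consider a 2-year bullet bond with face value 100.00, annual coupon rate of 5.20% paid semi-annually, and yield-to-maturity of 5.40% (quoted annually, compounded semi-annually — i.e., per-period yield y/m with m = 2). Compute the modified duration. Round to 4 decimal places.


Coupon per period c = face * coupon_rate / m = 2.600000
Periods per year m = 2; per-period yield y/m = 0.027000
Number of cashflows N = 4
Cashflows (t years, CF_t, discount factor 1/(1+y/m)^(m*t), PV):
  t = 0.5000: CF_t = 2.600000, DF = 0.973710, PV = 2.531646
  t = 1.0000: CF_t = 2.600000, DF = 0.948111, PV = 2.465088
  t = 1.5000: CF_t = 2.600000, DF = 0.923185, PV = 2.400281
  t = 2.0000: CF_t = 102.600000, DF = 0.898914, PV = 92.228594
Price P = sum_t PV_t = 99.625608
First compute Macaulay numerator sum_t t * PV_t:
  t * PV_t at t = 0.5000: 1.265823
  t * PV_t at t = 1.0000: 2.465088
  t * PV_t at t = 1.5000: 3.600421
  t * PV_t at t = 2.0000: 184.457187
Macaulay duration D = 191.788519 / 99.625608 = 1.925093
Modified duration = D / (1 + y/m) = 1.925093 / (1 + 0.027000) = 1.874482

Answer: Modified duration = 1.8745


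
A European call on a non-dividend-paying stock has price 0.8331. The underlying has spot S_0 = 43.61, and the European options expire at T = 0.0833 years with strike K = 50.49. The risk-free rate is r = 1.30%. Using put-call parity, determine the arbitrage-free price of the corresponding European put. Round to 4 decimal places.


Put-call parity: C - P = S_0 * exp(-qT) - K * exp(-rT).
S_0 * exp(-qT) = 43.6100 * 1.00000000 = 43.61000000
K * exp(-rT) = 50.4900 * 0.99891769 = 50.43535397
P = C - S*exp(-qT) + K*exp(-rT)
P = 0.8331 - 43.61000000 + 50.43535397 = 7.6585

Answer: Put price = 7.6585


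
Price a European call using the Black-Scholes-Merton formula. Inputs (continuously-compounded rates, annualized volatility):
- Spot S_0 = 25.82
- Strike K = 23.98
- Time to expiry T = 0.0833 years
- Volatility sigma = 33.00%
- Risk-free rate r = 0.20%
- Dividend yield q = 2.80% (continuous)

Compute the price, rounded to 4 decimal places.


Answer: Price = 2.0923

Derivation:
d1 = (ln(S/K) + (r - q + 0.5*sigma^2) * T) / (sigma * sqrt(T)) = 0.80109329
d2 = d1 - sigma * sqrt(T) = 0.70584955
exp(-rT) = 0.99983341; exp(-qT) = 0.99767032
C = S_0 * exp(-qT) * N(d1) - K * exp(-rT) * N(d2)
N(d1) = 0.78846118; N(d2) = 0.75985915
C = 25.8200 * 0.99767032 * 0.78846118 - 23.9800 * 0.99983341 * 0.75985915 = 2.0923


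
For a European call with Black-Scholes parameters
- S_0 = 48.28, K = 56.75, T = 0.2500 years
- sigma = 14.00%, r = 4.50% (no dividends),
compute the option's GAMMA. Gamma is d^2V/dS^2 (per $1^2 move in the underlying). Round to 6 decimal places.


Answer: Gamma = 0.012652

Derivation:
d1 = -2.1134037162; d2 = -2.1834037162
phi(d1) = 0.0427589749; exp(-qT) = 1.0000000000; exp(-rT) = 0.9888130446
Gamma = exp(-qT) * phi(d1) / (S * sigma * sqrt(T)) = 1.0000000000 * 0.0427589749 / (48.2800 * 0.1400 * 0.5000000000) = 0.012652


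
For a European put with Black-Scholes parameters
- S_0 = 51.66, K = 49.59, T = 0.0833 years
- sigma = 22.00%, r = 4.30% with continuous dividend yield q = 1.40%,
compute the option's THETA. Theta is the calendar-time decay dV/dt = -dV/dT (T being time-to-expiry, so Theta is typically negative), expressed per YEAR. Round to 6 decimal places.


d1 = 0.7138445087; d2 = 0.6503486820
phi(d1) = 0.3092128128; exp(-qT) = 0.9988344797; exp(-rT) = 0.9964245074
Theta = -S*exp(-qT)*phi(d1)*sigma/(2*sqrt(T)) + r*K*exp(-rT)*N(-d2) - q*S*exp(-qT)*N(-d1)
N(-d1) = 0.2376616670; N(-d2) = 0.2577335089; sqrt(T) = 0.2886173938
Term 1 = -51.6600 * 0.9988344797 * 0.3092128128 * 0.2200 / (2 * 0.2886173938) = -6.0810082616
Term 2 = 0.0430 * 49.5900 * 0.9964245074 * 0.2577335089 = 0.5476181717
Term 3 = -0.0140 * 51.6600 * 0.9988344797 * 0.2376616670 = -0.1716860869
Theta = -6.0810082616 + (0.5476181717) + (-0.1716860869) = -5.705076

Answer: Theta = -5.705076


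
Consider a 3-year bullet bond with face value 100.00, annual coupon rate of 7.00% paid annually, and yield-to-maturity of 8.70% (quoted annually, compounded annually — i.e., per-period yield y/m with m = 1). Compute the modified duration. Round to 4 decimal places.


Coupon per period c = face * coupon_rate / m = 7.000000
Periods per year m = 1; per-period yield y/m = 0.087000
Number of cashflows N = 3
Cashflows (t years, CF_t, discount factor 1/(1+y/m)^(m*t), PV):
  t = 1.0000: CF_t = 7.000000, DF = 0.919963, PV = 6.439742
  t = 2.0000: CF_t = 7.000000, DF = 0.846332, PV = 5.924326
  t = 3.0000: CF_t = 107.000000, DF = 0.778595, PV = 83.309618
Price P = sum_t PV_t = 95.673687
First compute Macaulay numerator sum_t t * PV_t:
  t * PV_t at t = 1.0000: 6.439742
  t * PV_t at t = 2.0000: 11.848652
  t * PV_t at t = 3.0000: 249.928855
Macaulay duration D = 268.217250 / 95.673687 = 2.803459
Modified duration = D / (1 + y/m) = 2.803459 / (1 + 0.087000) = 2.579079

Answer: Modified duration = 2.5791


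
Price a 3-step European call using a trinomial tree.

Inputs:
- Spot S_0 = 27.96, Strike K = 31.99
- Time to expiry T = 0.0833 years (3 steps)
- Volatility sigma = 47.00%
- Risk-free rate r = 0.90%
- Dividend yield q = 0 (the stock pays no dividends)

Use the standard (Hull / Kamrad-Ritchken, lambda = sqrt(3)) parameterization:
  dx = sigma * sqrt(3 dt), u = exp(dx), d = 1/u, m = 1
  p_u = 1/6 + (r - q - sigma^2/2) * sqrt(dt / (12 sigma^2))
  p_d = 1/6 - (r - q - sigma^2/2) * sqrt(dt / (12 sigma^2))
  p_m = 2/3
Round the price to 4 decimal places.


dt = T/N = 0.027767; dx = sigma*sqrt(3*dt) = 0.135650
u = exp(dx) = 1.145281; d = 1/u = 0.873148
p_u = 0.156284, p_m = 0.666667, p_d = 0.177050
Discount per step: exp(-r*dt) = 0.999750
Stock lattice S(k, j) with j the centered position index:
  k=0: S(0,+0) = 27.9600
  k=1: S(1,-1) = 24.4132; S(1,+0) = 27.9600; S(1,+1) = 32.0221
  k=2: S(2,-2) = 21.3164; S(2,-1) = 24.4132; S(2,+0) = 27.9600; S(2,+1) = 32.0221; S(2,+2) = 36.6743
  k=3: S(3,-3) = 18.6123; S(3,-2) = 21.3164; S(3,-1) = 24.4132; S(3,+0) = 27.9600; S(3,+1) = 32.0221; S(3,+2) = 36.6743; S(3,+3) = 42.0023
Terminal payoffs V(N, j) = max(S_T - K, 0):
  V(3,-3) = 0.000000; V(3,-2) = 0.000000; V(3,-1) = 0.000000; V(3,+0) = 0.000000; V(3,+1) = 0.032062; V(3,+2) = 4.684264; V(3,+3) = 10.012345
Backward induction: V(k, j) = exp(-r*dt) * [p_u * V(k+1, j+1) + p_m * V(k+1, j) + p_d * V(k+1, j-1)]
  V(2,-2) = exp(-r*dt) * [p_u*0.000000 + p_m*0.000000 + p_d*0.000000] = 0.000000
  V(2,-1) = exp(-r*dt) * [p_u*0.000000 + p_m*0.000000 + p_d*0.000000] = 0.000000
  V(2,+0) = exp(-r*dt) * [p_u*0.032062 + p_m*0.000000 + p_d*0.000000] = 0.005009
  V(2,+1) = exp(-r*dt) * [p_u*4.684264 + p_m*0.032062 + p_d*0.000000] = 0.753260
  V(2,+2) = exp(-r*dt) * [p_u*10.012345 + p_m*4.684264 + p_d*0.032062] = 4.692112
  V(1,-1) = exp(-r*dt) * [p_u*0.005009 + p_m*0.000000 + p_d*0.000000] = 0.000783
  V(1,+0) = exp(-r*dt) * [p_u*0.753260 + p_m*0.005009 + p_d*0.000000] = 0.121032
  V(1,+1) = exp(-r*dt) * [p_u*4.692112 + p_m*0.753260 + p_d*0.005009] = 1.236051
  V(0,+0) = exp(-r*dt) * [p_u*1.236051 + p_m*0.121032 + p_d*0.000783] = 0.273932

Answer: Price = V(0,0) = 0.2739


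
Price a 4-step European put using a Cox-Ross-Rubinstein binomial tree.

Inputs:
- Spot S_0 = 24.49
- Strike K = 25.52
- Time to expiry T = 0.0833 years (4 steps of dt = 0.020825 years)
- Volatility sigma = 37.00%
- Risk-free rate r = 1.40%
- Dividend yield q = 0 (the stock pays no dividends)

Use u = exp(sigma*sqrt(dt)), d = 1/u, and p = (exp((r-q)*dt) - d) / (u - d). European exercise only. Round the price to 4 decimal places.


Answer: Price = V(0,0) = 1.6890

Derivation:
dt = T/N = 0.020825
u = exp(sigma*sqrt(dt)) = 1.054845; d = 1/u = 0.948006
p = (exp((r-q)*dt) - d) / (u - d) = 0.489384
Discount per step: exp(-r*dt) = 0.999708
Stock lattice S(k, i) with i counting down-moves:
  k=0: S(0,0) = 24.4900
  k=1: S(1,0) = 25.8332; S(1,1) = 23.2167
  k=2: S(2,0) = 27.2500; S(2,1) = 24.4900; S(2,2) = 22.0095
  k=3: S(3,0) = 28.7445; S(3,1) = 25.8332; S(3,2) = 23.2167; S(3,3) = 20.8652
  k=4: S(4,0) = 30.3210; S(4,1) = 27.2500; S(4,2) = 24.4900; S(4,3) = 22.0095; S(4,4) = 19.7803
Terminal payoffs V(N, i) = max(K - S_T, 0):
  V(4,0) = 0.000000; V(4,1) = 0.000000; V(4,2) = 1.030000; V(4,3) = 3.510450; V(4,4) = 5.739670
Backward induction: V(k, i) = exp(-r*dt) * [p * V(k+1, i) + (1-p) * V(k+1, i+1)].
  V(3,0) = exp(-r*dt) * [p*0.000000 + (1-p)*0.000000] = 0.000000
  V(3,1) = exp(-r*dt) * [p*0.000000 + (1-p)*1.030000] = 0.525781
  V(3,2) = exp(-r*dt) * [p*1.030000 + (1-p)*3.510450] = 2.295888
  V(3,3) = exp(-r*dt) * [p*3.510450 + (1-p)*5.739670] = 4.647371
  V(2,0) = exp(-r*dt) * [p*0.000000 + (1-p)*0.525781] = 0.268394
  V(2,1) = exp(-r*dt) * [p*0.525781 + (1-p)*2.295888] = 1.429210
  V(2,2) = exp(-r*dt) * [p*2.295888 + (1-p)*4.647371] = 3.495574
  V(1,0) = exp(-r*dt) * [p*0.268394 + (1-p)*1.429210] = 0.860874
  V(1,1) = exp(-r*dt) * [p*1.429210 + (1-p)*3.495574] = 2.483604
  V(0,0) = exp(-r*dt) * [p*0.860874 + (1-p)*2.483604] = 1.688974


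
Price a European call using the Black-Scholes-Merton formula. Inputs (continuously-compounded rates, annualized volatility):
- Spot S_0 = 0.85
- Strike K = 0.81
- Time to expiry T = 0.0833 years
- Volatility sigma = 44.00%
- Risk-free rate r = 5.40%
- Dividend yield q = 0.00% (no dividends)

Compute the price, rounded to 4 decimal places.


Answer: Price = 0.0673

Derivation:
d1 = (ln(S/K) + (r - q + 0.5*sigma^2) * T) / (sigma * sqrt(T)) = 0.47848611
d2 = d1 - sigma * sqrt(T) = 0.35149445
exp(-rT) = 0.99551190; exp(-qT) = 1.00000000
C = S_0 * exp(-qT) * N(d1) - K * exp(-rT) * N(d2)
N(d1) = 0.68384787; N(d2) = 0.63739128
C = 0.8500 * 1.00000000 * 0.68384787 - 0.8100 * 0.99551190 * 0.63739128 = 0.0673


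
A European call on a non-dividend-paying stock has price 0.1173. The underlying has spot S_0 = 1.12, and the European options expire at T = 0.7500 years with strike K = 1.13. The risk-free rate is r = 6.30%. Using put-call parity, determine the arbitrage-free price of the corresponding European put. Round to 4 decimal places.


Put-call parity: C - P = S_0 * exp(-qT) - K * exp(-rT).
S_0 * exp(-qT) = 1.1200 * 1.00000000 = 1.12000000
K * exp(-rT) = 1.1300 * 0.95384891 = 1.07784926
P = C - S*exp(-qT) + K*exp(-rT)
P = 0.1173 - 1.12000000 + 1.07784926 = 0.0751

Answer: Put price = 0.0751


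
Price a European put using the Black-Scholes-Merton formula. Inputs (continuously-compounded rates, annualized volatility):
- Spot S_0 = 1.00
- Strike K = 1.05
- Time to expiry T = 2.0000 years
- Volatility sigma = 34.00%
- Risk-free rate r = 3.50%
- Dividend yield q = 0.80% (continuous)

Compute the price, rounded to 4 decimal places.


Answer: Price = 0.1839

Derivation:
d1 = (ln(S/K) + (r - q + 0.5*sigma^2) * T) / (sigma * sqrt(T)) = 0.25125134
d2 = d1 - sigma * sqrt(T) = -0.22958128
exp(-rT) = 0.93239382; exp(-qT) = 0.98412732
P = K * exp(-rT) * N(-d2) - S_0 * exp(-qT) * N(-d1)
N(-d1) = 0.40080990; N(-d2) = 0.59079142
P = 1.0500 * 0.93239382 * 0.59079142 - 1.0000 * 0.98412732 * 0.40080990 = 0.1839


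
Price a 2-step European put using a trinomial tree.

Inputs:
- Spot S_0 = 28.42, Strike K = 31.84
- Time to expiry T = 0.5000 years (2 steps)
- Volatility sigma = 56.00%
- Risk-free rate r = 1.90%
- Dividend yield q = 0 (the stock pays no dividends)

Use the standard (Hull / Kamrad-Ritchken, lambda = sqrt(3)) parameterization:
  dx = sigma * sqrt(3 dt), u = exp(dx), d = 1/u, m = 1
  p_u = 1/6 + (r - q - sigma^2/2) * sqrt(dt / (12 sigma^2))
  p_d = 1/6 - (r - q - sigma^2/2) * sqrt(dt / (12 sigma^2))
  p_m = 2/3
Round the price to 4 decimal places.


Answer: Price = V(0,0) = 6.3679

Derivation:
dt = T/N = 0.250000; dx = sigma*sqrt(3*dt) = 0.484974
u = exp(dx) = 1.624133; d = 1/u = 0.615713
p_u = 0.131149, p_m = 0.666667, p_d = 0.202184
Discount per step: exp(-r*dt) = 0.995261
Stock lattice S(k, j) with j the centered position index:
  k=0: S(0,+0) = 28.4200
  k=1: S(1,-1) = 17.4986; S(1,+0) = 28.4200; S(1,+1) = 46.1579
  k=2: S(2,-2) = 10.7741; S(2,-1) = 17.4986; S(2,+0) = 28.4200; S(2,+1) = 46.1579; S(2,+2) = 74.9665
Terminal payoffs V(N, j) = max(K - S_T, 0):
  V(2,-2) = 21.065905; V(2,-1) = 14.341435; V(2,+0) = 3.420000; V(2,+1) = 0.000000; V(2,+2) = 0.000000
Backward induction: V(k, j) = exp(-r*dt) * [p_u * V(k+1, j+1) + p_m * V(k+1, j) + p_d * V(k+1, j-1)]
  V(1,-1) = exp(-r*dt) * [p_u*3.420000 + p_m*14.341435 + p_d*21.065905] = 14.201061
  V(1,+0) = exp(-r*dt) * [p_u*0.000000 + p_m*3.420000 + p_d*14.341435] = 5.155064
  V(1,+1) = exp(-r*dt) * [p_u*0.000000 + p_m*0.000000 + p_d*3.420000] = 0.688193
  V(0,+0) = exp(-r*dt) * [p_u*0.688193 + p_m*5.155064 + p_d*14.201061] = 6.367874


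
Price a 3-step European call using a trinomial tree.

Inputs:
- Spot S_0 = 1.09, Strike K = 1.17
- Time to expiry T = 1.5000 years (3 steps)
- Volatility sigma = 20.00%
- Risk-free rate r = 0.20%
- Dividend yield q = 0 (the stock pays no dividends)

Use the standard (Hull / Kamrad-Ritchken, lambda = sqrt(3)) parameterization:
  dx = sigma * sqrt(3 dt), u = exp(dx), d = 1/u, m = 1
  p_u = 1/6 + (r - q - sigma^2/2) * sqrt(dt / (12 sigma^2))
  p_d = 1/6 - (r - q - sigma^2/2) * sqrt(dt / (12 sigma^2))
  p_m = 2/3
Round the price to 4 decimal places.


dt = T/N = 0.500000; dx = sigma*sqrt(3*dt) = 0.244949
u = exp(dx) = 1.277556; d = 1/u = 0.782744
p_u = 0.148295, p_m = 0.666667, p_d = 0.185038
Discount per step: exp(-r*dt) = 0.999000
Stock lattice S(k, j) with j the centered position index:
  k=0: S(0,+0) = 1.0900
  k=1: S(1,-1) = 0.8532; S(1,+0) = 1.0900; S(1,+1) = 1.3925
  k=2: S(2,-2) = 0.6678; S(2,-1) = 0.8532; S(2,+0) = 1.0900; S(2,+1) = 1.3925; S(2,+2) = 1.7790
  k=3: S(3,-3) = 0.5227; S(3,-2) = 0.6678; S(3,-1) = 0.8532; S(3,+0) = 1.0900; S(3,+1) = 1.3925; S(3,+2) = 1.7790; S(3,+3) = 2.2728
Terminal payoffs V(N, j) = max(S_T - K, 0):
  V(3,-3) = 0.000000; V(3,-2) = 0.000000; V(3,-1) = 0.000000; V(3,+0) = 0.000000; V(3,+1) = 0.222536; V(3,+2) = 0.609043; V(3,+3) = 1.102827
Backward induction: V(k, j) = exp(-r*dt) * [p_u * V(k+1, j+1) + p_m * V(k+1, j) + p_d * V(k+1, j-1)]
  V(2,-2) = exp(-r*dt) * [p_u*0.000000 + p_m*0.000000 + p_d*0.000000] = 0.000000
  V(2,-1) = exp(-r*dt) * [p_u*0.000000 + p_m*0.000000 + p_d*0.000000] = 0.000000
  V(2,+0) = exp(-r*dt) * [p_u*0.222536 + p_m*0.000000 + p_d*0.000000] = 0.032968
  V(2,+1) = exp(-r*dt) * [p_u*0.609043 + p_m*0.222536 + p_d*0.000000] = 0.238437
  V(2,+2) = exp(-r*dt) * [p_u*1.102827 + p_m*0.609043 + p_d*0.222536] = 0.610140
  V(1,-1) = exp(-r*dt) * [p_u*0.032968 + p_m*0.000000 + p_d*0.000000] = 0.004884
  V(1,+0) = exp(-r*dt) * [p_u*0.238437 + p_m*0.032968 + p_d*0.000000] = 0.057281
  V(1,+1) = exp(-r*dt) * [p_u*0.610140 + p_m*0.238437 + p_d*0.032968] = 0.255284
  V(0,+0) = exp(-r*dt) * [p_u*0.255284 + p_m*0.057281 + p_d*0.004884] = 0.076871

Answer: Price = V(0,0) = 0.0769
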